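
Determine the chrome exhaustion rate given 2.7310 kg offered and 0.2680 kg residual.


Formula: Uptake = (offered - residual) / offered * 100
Substituting: Uptake = (2.7310 - 0.2680) / 2.7310 * 100
Result: 90.1867 %


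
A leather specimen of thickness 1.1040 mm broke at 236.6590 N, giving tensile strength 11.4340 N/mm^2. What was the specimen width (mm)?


Formula: w = F / (TS * t)
Substituting: w = 236.6590 / (11.4340 * 1.1040)
Result: 18.7480 mm


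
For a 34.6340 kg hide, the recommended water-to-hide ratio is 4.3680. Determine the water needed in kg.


Formula: Water = hide_weight * ratio
Substituting: Water = 34.6340 * 4.3680
Result: 151.2813 kg


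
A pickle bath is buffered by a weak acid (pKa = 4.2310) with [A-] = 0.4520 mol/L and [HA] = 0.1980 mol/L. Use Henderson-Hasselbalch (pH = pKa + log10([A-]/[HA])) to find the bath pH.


ratio = [A-] / [HA] = 0.4520 / 0.1980 = 2.2828
log10(ratio) = 0.3585
pH = pKa + log10(ratio) = 4.2310 + 0.3585 = 4.5895


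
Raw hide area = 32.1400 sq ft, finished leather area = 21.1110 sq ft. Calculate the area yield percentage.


Formula: Yield = finished / raw * 100
Substituting: Yield = 21.1110 / 32.1400 * 100
Result: 65.6845 %


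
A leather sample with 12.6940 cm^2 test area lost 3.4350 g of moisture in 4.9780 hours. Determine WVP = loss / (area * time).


Formula: WVP = loss / (area * time)
Substituting: WVP = 3.4350 / (12.6940 * 4.9780)
Result: 0.0543592 g/(cm^2*hr)


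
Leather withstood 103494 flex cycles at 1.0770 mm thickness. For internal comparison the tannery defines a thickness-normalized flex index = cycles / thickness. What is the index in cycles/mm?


Formula: Index = cycles / thickness
Substituting: Index = 103494 / 1.0770
Result: 96094.7075 cycles/mm


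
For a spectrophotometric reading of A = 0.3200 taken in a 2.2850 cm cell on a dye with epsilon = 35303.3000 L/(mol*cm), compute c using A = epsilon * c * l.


Formula: c = A / (epsilon * l)
Substituting: c = 0.3200 / (35303.3000 * 2.2850)
Result: 3.9669e-06 mol/L


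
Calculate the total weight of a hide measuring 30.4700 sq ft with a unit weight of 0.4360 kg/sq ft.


Formula: Weight = area * weight_per_sqft
Substituting: Weight = 30.4700 * 0.4360
Result: 13.2849 kg


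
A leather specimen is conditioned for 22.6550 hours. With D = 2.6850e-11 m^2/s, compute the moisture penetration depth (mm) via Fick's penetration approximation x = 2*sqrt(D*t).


t = 22.6550 hr * 3600 = 81558.0000 s
D * t = 2.6850e-11 * 81558.0000 = 2.1898e-06
x = 2 * sqrt(D*t) = 2 * sqrt(2.1898e-06) = 0.00295962 m = 2.9596 mm


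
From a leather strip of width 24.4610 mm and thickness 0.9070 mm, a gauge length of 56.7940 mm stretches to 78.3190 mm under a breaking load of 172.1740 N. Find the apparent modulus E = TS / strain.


TS = F / (w * t) = 172.1740 / (24.4610 * 0.9070) = 7.7604 N/mm^2
strain = (Lf - L0) / L0 = (78.3190 - 56.7940) / 56.7940 = 0.3790
E = TS / strain = 7.7604 / 0.3790 = 20.4760 N/mm^2


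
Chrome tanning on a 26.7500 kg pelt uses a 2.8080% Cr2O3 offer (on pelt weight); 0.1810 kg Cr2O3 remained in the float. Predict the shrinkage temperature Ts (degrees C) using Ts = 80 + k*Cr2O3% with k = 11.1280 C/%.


Offered = pelt * offer_pct / 100 = 26.7500 * 2.8080 / 100 = 0.7511 kg
Uptake = offered - residual = 0.7511 - 0.1810 = 0.5701 kg
Cr2O3% on pelt = uptake / pelt * 100 = 0.5701 / 26.7500 * 100 = 2.1314 %
Ts = 80 + k * Cr2O3% = 80 + 11.1280 * 2.1314 = 103.7178 C


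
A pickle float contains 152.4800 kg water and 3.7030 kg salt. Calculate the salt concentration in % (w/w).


Formula: Conc = salt / (water + salt) * 100
Substituting: Conc = 3.7030 / (152.4800 + 3.7030) * 100
Result: 2.3709 %


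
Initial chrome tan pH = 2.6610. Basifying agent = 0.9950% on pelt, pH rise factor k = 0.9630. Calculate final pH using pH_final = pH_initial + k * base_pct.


Formula: pH_final = pH_initial + k * base_pct
Substituting: pH_final = 2.6610 + 0.9630 * 0.9950
Result: 3.6192


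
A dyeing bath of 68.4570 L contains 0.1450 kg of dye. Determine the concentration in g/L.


Formula: Conc = dye_mass(kg) / volume(L) * 1000
Substituting: Conc = 0.1450 / 68.4570 * 1000
Result: 2.1181 g/L


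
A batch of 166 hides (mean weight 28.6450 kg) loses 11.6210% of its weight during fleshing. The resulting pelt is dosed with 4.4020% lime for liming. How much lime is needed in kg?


Total_raw = N * avg_wt = 166 * 28.6450 = 4755.0700 kg
Substrate = Total_raw * (1 - loss/100) = 4755.0700 * (1 - 11.6210/100) = 4202.4833 kg
Lime = Substrate * pct / 100 = 4202.4833 * 4.4020 / 100 = 184.9933 kg


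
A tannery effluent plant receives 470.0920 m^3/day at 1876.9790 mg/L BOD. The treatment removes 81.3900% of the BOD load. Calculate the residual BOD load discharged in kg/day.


Load_in = volume * conc / 1000 = 470.0920 * 1876.9790 / 1000 = 882.3528 kg/day
Removed = Load_in * eff / 100 = 882.3528 * 81.3900 / 100 = 718.1470 kg/day
Load_out = Load_in - Removed = 882.3528 - 718.1470 = 164.2059 kg/day


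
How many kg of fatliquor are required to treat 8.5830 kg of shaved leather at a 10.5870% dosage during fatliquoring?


Formula: Fat = substrate * pct / 100
Substituting: Fat = 8.5830 * 10.5870 / 100
Result: 0.9087 kg


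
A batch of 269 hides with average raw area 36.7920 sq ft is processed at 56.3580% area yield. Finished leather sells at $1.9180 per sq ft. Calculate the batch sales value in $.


Raw_total = N * avg_area = 269 * 36.7920 = 9897.0480 sq ft
Finished = Raw_total * yield / 100 = 9897.0480 * 56.3580 / 100 = 5577.7783 sq ft
Value = Finished * price = 5577.7783 * 1.9180 = 10698.1788 $


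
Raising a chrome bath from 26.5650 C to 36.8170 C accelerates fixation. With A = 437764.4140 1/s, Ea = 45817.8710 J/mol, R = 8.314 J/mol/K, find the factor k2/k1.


T1 = 26.5650 + 273.15 = 299.7150 K; T2 = 36.8170 + 273.15 = 309.9670 K
k1 = A * exp(-Ea/(R*T1)) = 437764.4140 * exp(-45817.8710/(8.314*299.7150)) = 0.00452654 1/s
k2 = A * exp(-Ea/(R*T2)) = 437764.4140 * exp(-45817.8710/(8.314*309.9670)) = 0.00831537 1/s
k2/k1 = 0.00831537 / 0.00452654 = 1.8370


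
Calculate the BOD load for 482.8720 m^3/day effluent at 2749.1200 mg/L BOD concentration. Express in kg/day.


Formula: BOD_load = volume * conc / 1000
Substituting: BOD_load = 482.8720 * 2749.1200 / 1000
Result: 1327.4731 kg/day


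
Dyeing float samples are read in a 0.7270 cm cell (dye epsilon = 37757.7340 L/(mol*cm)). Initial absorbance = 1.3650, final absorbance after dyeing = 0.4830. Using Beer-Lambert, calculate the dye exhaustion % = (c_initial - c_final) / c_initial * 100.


c_initial = A_i / (epsilon * l) = 1.3650 / (37757.7340 * 0.7270) = 4.9727e-05 mol/L
c_final = A_f / (epsilon * l) = 0.4830 / (37757.7340 * 0.7270) = 1.7596e-05 mol/L
Exhaustion = (c_initial - c_final) / c_initial * 100 = (4.9727e-05 - 1.7596e-05) / 4.9727e-05 * 100 = 64.6154 %


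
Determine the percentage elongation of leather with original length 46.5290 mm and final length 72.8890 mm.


Formula: Elongation = (Lf - L0) / L0 * 100
Substituting: Elongation = (72.8890 - 46.5290) / 46.5290 * 100
Result: 56.6528 %


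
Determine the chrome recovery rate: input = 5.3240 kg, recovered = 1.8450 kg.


Formula: Recovery = recovered / input * 100
Substituting: Recovery = 1.8450 / 5.3240 * 100
Result: 34.6544 %


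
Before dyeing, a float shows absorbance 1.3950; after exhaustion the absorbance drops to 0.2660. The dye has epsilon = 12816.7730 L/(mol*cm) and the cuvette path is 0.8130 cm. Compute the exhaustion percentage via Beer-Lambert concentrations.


c_initial = A_i / (epsilon * l) = 1.3950 / (12816.7730 * 0.8130) = 1.3388e-04 mol/L
c_final = A_f / (epsilon * l) = 0.2660 / (12816.7730 * 0.8130) = 2.5528e-05 mol/L
Exhaustion = (c_initial - c_final) / c_initial * 100 = (1.3388e-04 - 2.5528e-05) / 1.3388e-04 * 100 = 80.9319 %


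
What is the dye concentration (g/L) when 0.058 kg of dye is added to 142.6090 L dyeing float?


Formula: Conc = dye_mass(kg) / volume(L) * 1000
Substituting: Conc = 0.058 / 142.6090 * 1000
Result: 0.4067 g/L


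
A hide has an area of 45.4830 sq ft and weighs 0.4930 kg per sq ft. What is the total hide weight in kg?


Formula: Weight = area * weight_per_sqft
Substituting: Weight = 45.4830 * 0.4930
Result: 22.4231 kg


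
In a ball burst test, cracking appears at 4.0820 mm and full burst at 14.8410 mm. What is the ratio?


Formula: Ratio = crack / burst
Substituting: Ratio = 4.0820 / 14.8410
Result: 0.2750


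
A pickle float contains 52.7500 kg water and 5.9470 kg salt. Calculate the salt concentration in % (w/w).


Formula: Conc = salt / (water + salt) * 100
Substituting: Conc = 5.9470 / (52.7500 + 5.9470) * 100
Result: 10.1317 %


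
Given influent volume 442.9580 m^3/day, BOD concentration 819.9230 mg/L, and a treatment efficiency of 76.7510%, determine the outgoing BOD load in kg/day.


Load_in = volume * conc / 1000 = 442.9580 * 819.9230 / 1000 = 363.1915 kg/day
Removed = Load_in * eff / 100 = 363.1915 * 76.7510 / 100 = 278.7531 kg/day
Load_out = Load_in - Removed = 363.1915 - 278.7531 = 84.4384 kg/day


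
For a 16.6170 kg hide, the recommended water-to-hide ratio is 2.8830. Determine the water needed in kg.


Formula: Water = hide_weight * ratio
Substituting: Water = 16.6170 * 2.8830
Result: 47.9068 kg


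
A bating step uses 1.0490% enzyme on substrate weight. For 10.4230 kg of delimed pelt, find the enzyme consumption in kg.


Formula: Enzyme = substrate * pct / 100
Substituting: Enzyme = 10.4230 * 1.0490 / 100
Result: 0.1093 kg


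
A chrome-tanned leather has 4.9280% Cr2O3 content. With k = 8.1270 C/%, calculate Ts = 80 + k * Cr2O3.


Formula: Ts = 80 + k * Cr2O3
Substituting: Ts = 80 + 8.1270 * 4.9280
Result: 120.0499 C


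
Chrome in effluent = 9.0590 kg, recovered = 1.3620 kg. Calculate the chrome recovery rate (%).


Formula: Recovery = recovered / input * 100
Substituting: Recovery = 1.3620 / 9.0590 * 100
Result: 15.0348 %


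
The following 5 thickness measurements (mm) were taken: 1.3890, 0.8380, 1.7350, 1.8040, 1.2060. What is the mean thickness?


Formula: Average = sum / n
Substituting: Average = 6.9720 / 5
Result: 1.3944 mm


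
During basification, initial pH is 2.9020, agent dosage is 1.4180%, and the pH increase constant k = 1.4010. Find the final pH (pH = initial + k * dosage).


Formula: pH_final = pH_initial + k * base_pct
Substituting: pH_final = 2.9020 + 1.4010 * 1.4180
Result: 4.8886


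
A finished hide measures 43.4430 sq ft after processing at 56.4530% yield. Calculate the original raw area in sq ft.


Formula: raw = finished * 100 / yield
Substituting: raw = 43.4430 * 100 / 56.4530
Result: 76.9543 sq ft


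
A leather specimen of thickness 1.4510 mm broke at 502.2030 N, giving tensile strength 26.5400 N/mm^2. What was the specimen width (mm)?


Formula: w = F / (TS * t)
Substituting: w = 502.2030 / (26.5400 * 1.4510)
Result: 13.0410 mm


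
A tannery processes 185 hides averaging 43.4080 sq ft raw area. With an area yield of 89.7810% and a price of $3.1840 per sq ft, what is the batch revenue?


Raw_total = N * avg_area = 185 * 43.4080 = 8030.4800 sq ft
Finished = Raw_total * yield / 100 = 8030.4800 * 89.7810 / 100 = 7209.8452 sq ft
Value = Finished * price = 7209.8452 * 3.1840 = 22956.1473 $


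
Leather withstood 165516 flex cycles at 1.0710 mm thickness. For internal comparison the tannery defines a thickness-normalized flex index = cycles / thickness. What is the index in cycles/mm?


Formula: Index = cycles / thickness
Substituting: Index = 165516 / 1.0710
Result: 154543.4174 cycles/mm


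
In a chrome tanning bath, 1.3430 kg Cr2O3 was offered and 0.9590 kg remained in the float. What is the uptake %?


Formula: Uptake = (offered - residual) / offered * 100
Substituting: Uptake = (1.3430 - 0.9590) / 1.3430 * 100
Result: 28.5927 %


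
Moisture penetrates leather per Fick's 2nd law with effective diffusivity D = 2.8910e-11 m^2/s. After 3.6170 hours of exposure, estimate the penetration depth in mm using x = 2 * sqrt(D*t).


t = 3.6170 hr * 3600 = 13021.2000 s
D * t = 2.8910e-11 * 13021.2000 = 3.7644e-07
x = 2 * sqrt(D*t) = 2 * sqrt(3.7644e-07) = 0.0012271 m = 1.2271 mm


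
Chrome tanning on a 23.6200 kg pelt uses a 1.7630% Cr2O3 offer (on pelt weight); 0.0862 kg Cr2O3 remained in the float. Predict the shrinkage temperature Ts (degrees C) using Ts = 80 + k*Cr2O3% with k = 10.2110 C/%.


Offered = pelt * offer_pct / 100 = 23.6200 * 1.7630 / 100 = 0.4164 kg
Uptake = offered - residual = 0.4164 - 0.0862 = 0.3302 kg
Cr2O3% on pelt = uptake / pelt * 100 = 0.3302 / 23.6200 * 100 = 1.3981 %
Ts = 80 + k * Cr2O3% = 80 + 10.2110 * 1.3981 = 94.2755 C


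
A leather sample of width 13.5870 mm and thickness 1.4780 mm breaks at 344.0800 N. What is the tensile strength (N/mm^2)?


Formula: TS = force / (width * thickness)
Substituting: TS = 344.0800 / (13.5870 * 1.4780)
Result: 17.1341 N/mm^2


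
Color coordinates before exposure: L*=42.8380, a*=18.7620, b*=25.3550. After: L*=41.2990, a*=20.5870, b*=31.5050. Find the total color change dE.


dL = -1.5390, da = 1.8250, db = 6.1500
dE = sqrt((-1.5390)^2 + 1.8250^2 + 6.1500^2) = 6.5971


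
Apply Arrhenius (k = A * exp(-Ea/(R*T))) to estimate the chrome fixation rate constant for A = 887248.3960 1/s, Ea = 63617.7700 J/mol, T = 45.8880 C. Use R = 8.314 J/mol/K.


T_K = T_C + 273.15 = 45.8880 + 273.15 = 319.0380 K
exponent = -Ea / (R * T_K) = -63617.7700 / (8.314 * 319.0380) = -23.9842
k = A * exp(exponent) = 887248.3960 * exp(-23.9842) = 3.4027e-05 1/s


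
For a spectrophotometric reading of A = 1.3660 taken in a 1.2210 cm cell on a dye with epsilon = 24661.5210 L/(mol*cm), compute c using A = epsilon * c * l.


Formula: c = A / (epsilon * l)
Substituting: c = 1.3660 / (24661.5210 * 1.2210)
Result: 4.5364e-05 mol/L


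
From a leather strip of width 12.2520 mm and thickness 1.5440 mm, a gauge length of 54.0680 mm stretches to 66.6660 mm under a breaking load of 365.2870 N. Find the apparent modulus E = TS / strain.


TS = F / (w * t) = 365.2870 / (12.2520 * 1.5440) = 19.3099 N/mm^2
strain = (Lf - L0) / L0 = (66.6660 - 54.0680) / 54.0680 = 0.2330
E = TS / strain = 19.3099 / 0.2330 = 82.8741 N/mm^2


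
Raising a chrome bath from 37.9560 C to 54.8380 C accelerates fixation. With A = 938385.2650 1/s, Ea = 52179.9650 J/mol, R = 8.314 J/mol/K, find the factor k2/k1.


T1 = 37.9560 + 273.15 = 311.1060 K; T2 = 54.8380 + 273.15 = 327.9880 K
k1 = A * exp(-Ea/(R*T1)) = 938385.2650 * exp(-52179.9650/(8.314*311.1060)) = 0.00162577 1/s
k2 = A * exp(-Ea/(R*T2)) = 938385.2650 * exp(-52179.9650/(8.314*327.9880)) = 0.00459215 1/s
k2/k1 = 0.00459215 / 0.00162577 = 2.8246


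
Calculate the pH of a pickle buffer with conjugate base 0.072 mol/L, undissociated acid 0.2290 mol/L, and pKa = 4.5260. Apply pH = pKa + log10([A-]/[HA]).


ratio = [A-] / [HA] = 0.072 / 0.2290 = 0.3144
log10(ratio) = -0.5025
pH = pKa + log10(ratio) = 4.5260 - 0.5025 = 4.0235


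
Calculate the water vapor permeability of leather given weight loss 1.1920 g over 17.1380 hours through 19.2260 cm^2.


Formula: WVP = loss / (area * time)
Substituting: WVP = 1.1920 / (19.2260 * 17.1380)
Result: 0.00361766 g/(cm^2*hr)


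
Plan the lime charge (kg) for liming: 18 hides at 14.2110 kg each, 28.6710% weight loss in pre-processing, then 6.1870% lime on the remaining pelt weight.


Total_raw = N * avg_wt = 18 * 14.2110 = 255.7980 kg
Substrate = Total_raw * (1 - loss/100) = 255.7980 * (1 - 28.6710/100) = 182.4582 kg
Lime = Substrate * pct / 100 = 182.4582 * 6.1870 / 100 = 11.2887 kg


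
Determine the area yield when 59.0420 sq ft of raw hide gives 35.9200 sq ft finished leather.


Formula: Yield = finished / raw * 100
Substituting: Yield = 35.9200 / 59.0420 * 100
Result: 60.8380 %


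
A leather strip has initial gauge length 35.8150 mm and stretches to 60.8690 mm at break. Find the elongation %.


Formula: Elongation = (Lf - L0) / L0 * 100
Substituting: Elongation = (60.8690 - 35.8150) / 35.8150 * 100
Result: 69.9539 %


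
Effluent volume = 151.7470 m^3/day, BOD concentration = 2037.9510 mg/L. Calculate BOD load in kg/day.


Formula: BOD_load = volume * conc / 1000
Substituting: BOD_load = 151.7470 * 2037.9510 / 1000
Result: 309.2530 kg/day


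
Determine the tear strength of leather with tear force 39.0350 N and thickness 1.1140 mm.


Formula: Tear strength = force / thickness
Substituting: Tear strength = 39.0350 / 1.1140
Result: 35.0404 N/mm


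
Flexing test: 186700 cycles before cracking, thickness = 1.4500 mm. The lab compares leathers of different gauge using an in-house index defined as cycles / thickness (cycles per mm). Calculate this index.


Formula: Index = cycles / thickness
Substituting: Index = 186700 / 1.4500
Result: 128758.6207 cycles/mm


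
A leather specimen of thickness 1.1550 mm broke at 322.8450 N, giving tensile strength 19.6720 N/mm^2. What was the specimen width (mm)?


Formula: w = F / (TS * t)
Substituting: w = 322.8450 / (19.6720 * 1.1550)
Result: 14.2090 mm


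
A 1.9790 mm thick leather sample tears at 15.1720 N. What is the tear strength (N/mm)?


Formula: Tear strength = force / thickness
Substituting: Tear strength = 15.1720 / 1.9790
Result: 7.6665 N/mm


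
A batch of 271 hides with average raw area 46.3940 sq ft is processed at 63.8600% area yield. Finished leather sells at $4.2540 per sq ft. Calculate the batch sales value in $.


Raw_total = N * avg_area = 271 * 46.3940 = 12572.7740 sq ft
Finished = Raw_total * yield / 100 = 12572.7740 * 63.8600 / 100 = 8028.9735 sq ft
Value = Finished * price = 8028.9735 * 4.2540 = 34155.2532 $


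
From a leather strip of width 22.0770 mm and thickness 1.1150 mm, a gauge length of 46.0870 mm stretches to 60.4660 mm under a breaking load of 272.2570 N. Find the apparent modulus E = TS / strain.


TS = F / (w * t) = 272.2570 / (22.0770 * 1.1150) = 11.0602 N/mm^2
strain = (Lf - L0) / L0 = (60.4660 - 46.0870) / 46.0870 = 0.3120
E = TS / strain = 11.0602 / 0.3120 = 35.4498 N/mm^2


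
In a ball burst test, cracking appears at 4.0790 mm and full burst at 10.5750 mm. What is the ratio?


Formula: Ratio = crack / burst
Substituting: Ratio = 4.0790 / 10.5750
Result: 0.3857


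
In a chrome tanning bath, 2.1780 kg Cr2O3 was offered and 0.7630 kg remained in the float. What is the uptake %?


Formula: Uptake = (offered - residual) / offered * 100
Substituting: Uptake = (2.1780 - 0.7630) / 2.1780 * 100
Result: 64.9679 %


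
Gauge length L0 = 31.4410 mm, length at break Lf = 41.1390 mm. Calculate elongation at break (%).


Formula: Elongation = (Lf - L0) / L0 * 100
Substituting: Elongation = (41.1390 - 31.4410) / 31.4410 * 100
Result: 30.8451 %


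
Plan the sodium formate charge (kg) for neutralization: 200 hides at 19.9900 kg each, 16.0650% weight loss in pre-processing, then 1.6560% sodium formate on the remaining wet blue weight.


Total_raw = N * avg_wt = 200 * 19.9900 = 3998.0000 kg
Substrate = Total_raw * (1 - loss/100) = 3998.0000 * (1 - 16.0650/100) = 3355.7213 kg
Neutralizer = Substrate * pct / 100 = 3355.7213 * 1.6560 / 100 = 55.5707 kg


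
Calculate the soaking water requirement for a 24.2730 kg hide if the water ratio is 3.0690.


Formula: Water = hide_weight * ratio
Substituting: Water = 24.2730 * 3.0690
Result: 74.4938 kg


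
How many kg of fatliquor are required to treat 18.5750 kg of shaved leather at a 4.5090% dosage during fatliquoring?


Formula: Fat = substrate * pct / 100
Substituting: Fat = 18.5750 * 4.5090 / 100
Result: 0.8375 kg


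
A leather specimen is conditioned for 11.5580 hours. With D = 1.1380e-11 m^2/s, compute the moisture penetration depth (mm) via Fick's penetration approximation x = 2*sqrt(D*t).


t = 11.5580 hr * 3600 = 41608.8000 s
D * t = 1.1380e-11 * 41608.8000 = 4.7351e-07
x = 2 * sqrt(D*t) = 2 * sqrt(4.7351e-07) = 0.00137624 m = 1.3762 mm


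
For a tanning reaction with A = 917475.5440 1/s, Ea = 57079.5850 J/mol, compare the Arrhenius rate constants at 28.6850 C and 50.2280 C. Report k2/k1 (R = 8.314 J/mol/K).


T1 = 28.6850 + 273.15 = 301.8350 K; T2 = 50.2280 + 273.15 = 323.3780 K
k1 = A * exp(-Ea/(R*T1)) = 917475.5440 * exp(-57079.5850/(8.314*301.8350)) = 1.2140e-04 1/s
k2 = A * exp(-Ea/(R*T2)) = 917475.5440 * exp(-57079.5850/(8.314*323.3780)) = 5.5246e-04 1/s
k2/k1 = 5.5246e-04 / 1.2140e-04 = 4.5508


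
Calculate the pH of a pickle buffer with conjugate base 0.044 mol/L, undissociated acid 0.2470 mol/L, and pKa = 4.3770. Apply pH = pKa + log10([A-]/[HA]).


ratio = [A-] / [HA] = 0.044 / 0.2470 = 0.1781
log10(ratio) = -0.7492
pH = pKa + log10(ratio) = 4.3770 - 0.7492 = 3.6278


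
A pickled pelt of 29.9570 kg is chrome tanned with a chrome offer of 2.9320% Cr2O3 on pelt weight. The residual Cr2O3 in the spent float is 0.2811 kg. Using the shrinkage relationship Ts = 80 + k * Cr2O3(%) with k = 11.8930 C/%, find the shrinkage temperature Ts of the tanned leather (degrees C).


Offered = pelt * offer_pct / 100 = 29.9570 * 2.9320 / 100 = 0.8783 kg
Uptake = offered - residual = 0.8783 - 0.2811 = 0.5972 kg
Cr2O3% on pelt = uptake / pelt * 100 = 0.5972 / 29.9570 * 100 = 1.9937 %
Ts = 80 + k * Cr2O3% = 80 + 11.8930 * 1.9937 = 103.7105 C


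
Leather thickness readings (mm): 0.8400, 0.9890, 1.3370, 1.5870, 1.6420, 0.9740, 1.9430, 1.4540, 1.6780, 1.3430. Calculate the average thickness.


Formula: Average = sum / n
Substituting: Average = 13.7870 / 10
Result: 1.3787 mm


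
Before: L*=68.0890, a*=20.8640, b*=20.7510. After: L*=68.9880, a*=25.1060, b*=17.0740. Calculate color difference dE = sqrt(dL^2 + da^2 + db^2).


dL = 0.8990, da = 4.2420, db = -3.6770
dE = sqrt(0.8990^2 + 4.2420^2 + (-3.6770)^2) = 5.6853


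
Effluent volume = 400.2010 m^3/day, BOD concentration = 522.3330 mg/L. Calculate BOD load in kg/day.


Formula: BOD_load = volume * conc / 1000
Substituting: BOD_load = 400.2010 * 522.3330 / 1000
Result: 209.0382 kg/day


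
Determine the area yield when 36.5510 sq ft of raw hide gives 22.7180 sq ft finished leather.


Formula: Yield = finished / raw * 100
Substituting: Yield = 22.7180 / 36.5510 * 100
Result: 62.1543 %


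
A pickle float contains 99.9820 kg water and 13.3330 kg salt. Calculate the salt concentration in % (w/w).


Formula: Conc = salt / (water + salt) * 100
Substituting: Conc = 13.3330 / (99.9820 + 13.3330) * 100
Result: 11.7663 %


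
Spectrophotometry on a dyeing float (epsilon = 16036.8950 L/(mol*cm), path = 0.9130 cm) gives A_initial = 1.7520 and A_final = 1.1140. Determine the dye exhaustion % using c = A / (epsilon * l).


c_initial = A_i / (epsilon * l) = 1.7520 / (16036.8950 * 0.9130) = 1.1966e-04 mol/L
c_final = A_f / (epsilon * l) = 1.1140 / (16036.8950 * 0.9130) = 7.6084e-05 mol/L
Exhaustion = (c_initial - c_final) / c_initial * 100 = (1.1966e-04 - 7.6084e-05) / 1.1966e-04 * 100 = 36.4155 %


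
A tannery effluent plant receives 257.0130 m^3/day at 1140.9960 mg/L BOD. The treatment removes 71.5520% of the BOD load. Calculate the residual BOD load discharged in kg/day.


Load_in = volume * conc / 1000 = 257.0130 * 1140.9960 / 1000 = 293.2508 kg/day
Removed = Load_in * eff / 100 = 293.2508 * 71.5520 / 100 = 209.8268 kg/day
Load_out = Load_in - Removed = 293.2508 - 209.8268 = 83.4240 kg/day


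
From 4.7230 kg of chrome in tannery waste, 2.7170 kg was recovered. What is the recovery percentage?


Formula: Recovery = recovered / input * 100
Substituting: Recovery = 2.7170 / 4.7230 * 100
Result: 57.5270 %


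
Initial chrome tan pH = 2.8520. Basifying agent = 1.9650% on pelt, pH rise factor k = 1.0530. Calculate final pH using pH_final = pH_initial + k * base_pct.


Formula: pH_final = pH_initial + k * base_pct
Substituting: pH_final = 2.8520 + 1.0530 * 1.9650
Result: 4.9211


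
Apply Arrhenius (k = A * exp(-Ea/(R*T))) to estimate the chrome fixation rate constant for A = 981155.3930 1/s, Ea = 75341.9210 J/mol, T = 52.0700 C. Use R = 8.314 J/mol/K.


T_K = T_C + 273.15 = 52.0700 + 273.15 = 325.2200 K
exponent = -Ea / (R * T_K) = -75341.9210 / (8.314 * 325.2200) = -27.8644
k = A * exp(exponent) = 981155.3930 * exp(-27.8644) = 7.7694e-07 1/s


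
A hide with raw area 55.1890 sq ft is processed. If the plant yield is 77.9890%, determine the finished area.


Formula: finished = raw * yield / 100
Substituting: finished = 55.1890 * 77.9890 / 100
Result: 43.0413 sq ft


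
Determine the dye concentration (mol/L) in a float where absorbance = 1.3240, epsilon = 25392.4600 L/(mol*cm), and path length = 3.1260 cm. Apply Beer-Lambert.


Formula: c = A / (epsilon * l)
Substituting: c = 1.3240 / (25392.4600 * 3.1260)
Result: 1.6680e-05 mol/L


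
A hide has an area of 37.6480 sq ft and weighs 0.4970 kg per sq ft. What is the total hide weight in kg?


Formula: Weight = area * weight_per_sqft
Substituting: Weight = 37.6480 * 0.4970
Result: 18.7111 kg


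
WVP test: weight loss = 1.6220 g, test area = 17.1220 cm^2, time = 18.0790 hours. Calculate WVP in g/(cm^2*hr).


Formula: WVP = loss / (area * time)
Substituting: WVP = 1.6220 / (17.1220 * 18.0790)
Result: 0.00523989 g/(cm^2*hr)


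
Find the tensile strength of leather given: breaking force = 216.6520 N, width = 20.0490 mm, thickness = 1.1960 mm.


Formula: TS = force / (width * thickness)
Substituting: TS = 216.6520 / (20.0490 * 1.1960)
Result: 9.0352 N/mm^2


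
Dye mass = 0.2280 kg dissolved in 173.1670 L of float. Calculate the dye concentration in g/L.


Formula: Conc = dye_mass(kg) / volume(L) * 1000
Substituting: Conc = 0.2280 / 173.1670 * 1000
Result: 1.3166 g/L


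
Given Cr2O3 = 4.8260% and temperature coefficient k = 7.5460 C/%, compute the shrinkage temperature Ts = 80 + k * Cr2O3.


Formula: Ts = 80 + k * Cr2O3
Substituting: Ts = 80 + 7.5460 * 4.8260
Result: 116.4170 C


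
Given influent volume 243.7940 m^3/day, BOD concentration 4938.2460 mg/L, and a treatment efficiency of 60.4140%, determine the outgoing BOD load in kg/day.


Load_in = volume * conc / 1000 = 243.7940 * 4938.2460 / 1000 = 1203.9147 kg/day
Removed = Load_in * eff / 100 = 1203.9147 * 60.4140 / 100 = 727.3331 kg/day
Load_out = Load_in - Removed = 1203.9147 - 727.3331 = 476.5817 kg/day


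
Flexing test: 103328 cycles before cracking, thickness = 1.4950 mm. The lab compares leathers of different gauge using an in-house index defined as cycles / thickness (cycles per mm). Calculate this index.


Formula: Index = cycles / thickness
Substituting: Index = 103328 / 1.4950
Result: 69115.7191 cycles/mm


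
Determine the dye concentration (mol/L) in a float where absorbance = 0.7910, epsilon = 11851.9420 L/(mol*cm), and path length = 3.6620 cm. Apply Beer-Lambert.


Formula: c = A / (epsilon * l)
Substituting: c = 0.7910 / (11851.9420 * 3.6620)
Result: 1.8225e-05 mol/L


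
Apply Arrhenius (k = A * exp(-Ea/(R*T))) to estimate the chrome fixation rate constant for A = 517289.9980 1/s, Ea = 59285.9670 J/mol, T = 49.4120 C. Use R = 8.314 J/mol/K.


T_K = T_C + 273.15 = 49.4120 + 273.15 = 322.5620 K
exponent = -Ea / (R * T_K) = -59285.9670 / (8.314 * 322.5620) = -22.1069
k = A * exp(exponent) = 517289.9980 * exp(-22.1069) = 1.2966e-04 1/s


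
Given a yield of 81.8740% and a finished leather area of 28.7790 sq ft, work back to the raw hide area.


Formula: raw = finished * 100 / yield
Substituting: raw = 28.7790 * 100 / 81.8740
Result: 35.1504 sq ft


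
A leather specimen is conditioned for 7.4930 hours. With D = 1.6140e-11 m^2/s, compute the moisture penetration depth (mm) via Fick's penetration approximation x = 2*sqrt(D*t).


t = 7.4930 hr * 3600 = 26974.8000 s
D * t = 1.6140e-11 * 26974.8000 = 4.3537e-07
x = 2 * sqrt(D*t) = 2 * sqrt(4.3537e-07) = 0.00131966 m = 1.3197 mm


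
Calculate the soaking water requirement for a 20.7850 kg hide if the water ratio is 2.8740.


Formula: Water = hide_weight * ratio
Substituting: Water = 20.7850 * 2.8740
Result: 59.7361 kg


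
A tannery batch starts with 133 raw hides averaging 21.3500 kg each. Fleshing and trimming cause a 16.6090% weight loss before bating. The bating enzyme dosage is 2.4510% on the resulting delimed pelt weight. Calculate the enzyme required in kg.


Total_raw = N * avg_wt = 133 * 21.3500 = 2839.5500 kg
Substrate = Total_raw * (1 - loss/100) = 2839.5500 * (1 - 16.6090/100) = 2367.9291 kg
Enzyme = Substrate * pct / 100 = 2367.9291 * 2.4510 / 100 = 58.0379 kg


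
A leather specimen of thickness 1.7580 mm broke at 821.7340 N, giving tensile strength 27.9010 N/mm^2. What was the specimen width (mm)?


Formula: w = F / (TS * t)
Substituting: w = 821.7340 / (27.9010 * 1.7580)
Result: 16.7530 mm


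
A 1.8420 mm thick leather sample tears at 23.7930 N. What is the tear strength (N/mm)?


Formula: Tear strength = force / thickness
Substituting: Tear strength = 23.7930 / 1.8420
Result: 12.9169 N/mm


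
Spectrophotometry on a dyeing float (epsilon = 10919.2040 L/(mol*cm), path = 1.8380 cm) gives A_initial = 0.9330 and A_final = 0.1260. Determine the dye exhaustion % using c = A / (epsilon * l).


c_initial = A_i / (epsilon * l) = 0.9330 / (10919.2040 * 1.8380) = 4.6488e-05 mol/L
c_final = A_f / (epsilon * l) = 0.1260 / (10919.2040 * 1.8380) = 6.2782e-06 mol/L
Exhaustion = (c_initial - c_final) / c_initial * 100 = (4.6488e-05 - 6.2782e-06) / 4.6488e-05 * 100 = 86.4952 %


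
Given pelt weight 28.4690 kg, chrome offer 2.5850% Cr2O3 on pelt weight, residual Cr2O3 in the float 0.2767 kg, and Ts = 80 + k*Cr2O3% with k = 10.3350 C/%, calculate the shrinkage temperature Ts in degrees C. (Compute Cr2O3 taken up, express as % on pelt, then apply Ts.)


Offered = pelt * offer_pct / 100 = 28.4690 * 2.5850 / 100 = 0.7359 kg
Uptake = offered - residual = 0.7359 - 0.2767 = 0.4592 kg
Cr2O3% on pelt = uptake / pelt * 100 = 0.4592 / 28.4690 * 100 = 1.6131 %
Ts = 80 + k * Cr2O3% = 80 + 10.3350 * 1.6131 = 96.6710 C


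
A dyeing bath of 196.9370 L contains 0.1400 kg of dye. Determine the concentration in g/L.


Formula: Conc = dye_mass(kg) / volume(L) * 1000
Substituting: Conc = 0.1400 / 196.9370 * 1000
Result: 0.7109 g/L


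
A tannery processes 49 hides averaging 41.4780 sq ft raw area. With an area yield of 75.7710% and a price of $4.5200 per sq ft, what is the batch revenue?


Raw_total = N * avg_area = 49 * 41.4780 = 2032.4220 sq ft
Finished = Raw_total * yield / 100 = 2032.4220 * 75.7710 / 100 = 1539.9865 sq ft
Value = Finished * price = 1539.9865 * 4.5200 = 6960.7389 $


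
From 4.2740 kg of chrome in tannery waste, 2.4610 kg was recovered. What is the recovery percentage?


Formula: Recovery = recovered / input * 100
Substituting: Recovery = 2.4610 / 4.2740 * 100
Result: 57.5807 %


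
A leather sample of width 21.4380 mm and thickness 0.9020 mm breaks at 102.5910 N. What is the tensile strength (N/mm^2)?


Formula: TS = force / (width * thickness)
Substituting: TS = 102.5910 / (21.4380 * 0.9020)
Result: 5.3054 N/mm^2


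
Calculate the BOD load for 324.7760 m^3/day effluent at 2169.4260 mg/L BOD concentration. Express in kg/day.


Formula: BOD_load = volume * conc / 1000
Substituting: BOD_load = 324.7760 * 2169.4260 / 1000
Result: 704.5775 kg/day


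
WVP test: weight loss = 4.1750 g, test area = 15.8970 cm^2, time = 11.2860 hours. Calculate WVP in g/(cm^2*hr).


Formula: WVP = loss / (area * time)
Substituting: WVP = 4.1750 / (15.8970 * 11.2860)
Result: 0.0232703 g/(cm^2*hr)


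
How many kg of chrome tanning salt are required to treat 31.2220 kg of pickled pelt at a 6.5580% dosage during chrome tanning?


Formula: Chrome = substrate * pct / 100
Substituting: Chrome = 31.2220 * 6.5580 / 100
Result: 2.0475 kg


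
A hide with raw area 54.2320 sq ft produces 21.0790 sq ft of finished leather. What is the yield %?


Formula: Yield = finished / raw * 100
Substituting: Yield = 21.0790 / 54.2320 * 100
Result: 38.8682 %


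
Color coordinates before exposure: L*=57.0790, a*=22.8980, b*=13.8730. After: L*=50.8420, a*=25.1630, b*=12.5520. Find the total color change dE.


dL = -6.2370, da = 2.2650, db = -1.3210
dE = sqrt((-6.2370)^2 + 2.2650^2 + (-1.3210)^2) = 6.7658


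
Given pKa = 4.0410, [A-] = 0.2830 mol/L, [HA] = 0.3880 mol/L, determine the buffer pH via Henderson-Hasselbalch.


ratio = [A-] / [HA] = 0.2830 / 0.3880 = 0.7294
log10(ratio) = -0.1370
pH = pKa + log10(ratio) = 4.0410 - 0.1370 = 3.9040


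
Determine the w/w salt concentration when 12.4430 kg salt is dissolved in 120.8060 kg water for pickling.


Formula: Conc = salt / (water + salt) * 100
Substituting: Conc = 12.4430 / (120.8060 + 12.4430) * 100
Result: 9.3382 %


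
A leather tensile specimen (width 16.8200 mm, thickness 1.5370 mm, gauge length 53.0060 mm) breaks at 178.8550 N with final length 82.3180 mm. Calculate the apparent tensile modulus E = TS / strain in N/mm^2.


TS = F / (w * t) = 178.8550 / (16.8200 * 1.5370) = 6.9183 N/mm^2
strain = (Lf - L0) / L0 = (82.3180 - 53.0060) / 53.0060 = 0.5530
E = TS / strain = 6.9183 / 0.5530 = 12.5107 N/mm^2


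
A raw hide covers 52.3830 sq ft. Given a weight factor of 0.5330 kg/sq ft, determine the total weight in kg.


Formula: Weight = area * weight_per_sqft
Substituting: Weight = 52.3830 * 0.5330
Result: 27.9201 kg


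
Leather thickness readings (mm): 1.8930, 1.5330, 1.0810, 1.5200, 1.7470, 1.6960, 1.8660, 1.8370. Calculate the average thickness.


Formula: Average = sum / n
Substituting: Average = 13.1730 / 8
Result: 1.6466 mm


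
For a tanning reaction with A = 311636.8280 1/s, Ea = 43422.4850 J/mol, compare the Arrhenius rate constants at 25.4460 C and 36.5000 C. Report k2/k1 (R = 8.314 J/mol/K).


T1 = 25.4460 + 273.15 = 298.5960 K; T2 = 36.5000 + 273.15 = 309.6500 K
k1 = A * exp(-Ea/(R*T1)) = 311636.8280 * exp(-43422.4850/(8.314*298.5960)) = 0.00789403 1/s
k2 = A * exp(-Ea/(R*T2)) = 311636.8280 * exp(-43422.4850/(8.314*309.6500)) = 0.0147393 1/s
k2/k1 = 0.0147393 / 0.00789403 = 1.8671


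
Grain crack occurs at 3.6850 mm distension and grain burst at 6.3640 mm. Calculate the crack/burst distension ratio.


Formula: Ratio = crack / burst
Substituting: Ratio = 3.6850 / 6.3640
Result: 0.5790


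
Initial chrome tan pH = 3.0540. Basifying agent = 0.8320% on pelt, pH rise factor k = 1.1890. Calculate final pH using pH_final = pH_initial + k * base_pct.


Formula: pH_final = pH_initial + k * base_pct
Substituting: pH_final = 3.0540 + 1.1890 * 0.8320
Result: 4.0432


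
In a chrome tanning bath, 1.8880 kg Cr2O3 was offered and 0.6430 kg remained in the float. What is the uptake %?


Formula: Uptake = (offered - residual) / offered * 100
Substituting: Uptake = (1.8880 - 0.6430) / 1.8880 * 100
Result: 65.9428 %


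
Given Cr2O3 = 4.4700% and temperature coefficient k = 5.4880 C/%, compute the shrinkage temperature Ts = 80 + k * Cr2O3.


Formula: Ts = 80 + k * Cr2O3
Substituting: Ts = 80 + 5.4880 * 4.4700
Result: 104.5314 C


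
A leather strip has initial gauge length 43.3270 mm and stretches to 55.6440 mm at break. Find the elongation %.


Formula: Elongation = (Lf - L0) / L0 * 100
Substituting: Elongation = (55.6440 - 43.3270) / 43.3270 * 100
Result: 28.4280 %


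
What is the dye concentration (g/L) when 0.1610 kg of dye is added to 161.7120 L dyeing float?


Formula: Conc = dye_mass(kg) / volume(L) * 1000
Substituting: Conc = 0.1610 / 161.7120 * 1000
Result: 0.9956 g/L


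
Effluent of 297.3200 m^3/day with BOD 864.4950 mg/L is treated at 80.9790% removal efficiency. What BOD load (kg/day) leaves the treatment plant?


Load_in = volume * conc / 1000 = 297.3200 * 864.4950 / 1000 = 257.0317 kg/day
Removed = Load_in * eff / 100 = 257.0317 * 80.9790 / 100 = 208.1417 kg/day
Load_out = Load_in - Removed = 257.0317 - 208.1417 = 48.8900 kg/day


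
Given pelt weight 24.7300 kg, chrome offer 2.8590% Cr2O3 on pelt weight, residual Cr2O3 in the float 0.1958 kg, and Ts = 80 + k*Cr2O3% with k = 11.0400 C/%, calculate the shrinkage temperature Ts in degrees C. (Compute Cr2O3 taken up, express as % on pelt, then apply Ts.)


Offered = pelt * offer_pct / 100 = 24.7300 * 2.8590 / 100 = 0.7070 kg
Uptake = offered - residual = 0.7070 - 0.1958 = 0.5112 kg
Cr2O3% on pelt = uptake / pelt * 100 = 0.5112 / 24.7300 * 100 = 2.0672 %
Ts = 80 + k * Cr2O3% = 80 + 11.0400 * 2.0672 = 102.8224 C


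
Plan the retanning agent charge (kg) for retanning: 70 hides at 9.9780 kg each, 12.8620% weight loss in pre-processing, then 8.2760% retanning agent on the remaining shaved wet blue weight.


Total_raw = N * avg_wt = 70 * 9.9780 = 698.4600 kg
Substrate = Total_raw * (1 - loss/100) = 698.4600 * (1 - 12.8620/100) = 608.6241 kg
Retan = Substrate * pct / 100 = 608.6241 * 8.2760 / 100 = 50.3697 kg


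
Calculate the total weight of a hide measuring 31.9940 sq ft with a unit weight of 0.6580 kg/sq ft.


Formula: Weight = area * weight_per_sqft
Substituting: Weight = 31.9940 * 0.6580
Result: 21.0521 kg


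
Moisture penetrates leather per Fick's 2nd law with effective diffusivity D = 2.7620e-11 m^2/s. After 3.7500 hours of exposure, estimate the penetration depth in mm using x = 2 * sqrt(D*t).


t = 3.7500 hr * 3600 = 13500.0000 s
D * t = 2.7620e-11 * 13500.0000 = 3.7287e-07
x = 2 * sqrt(D*t) = 2 * sqrt(3.7287e-07) = 0.00122126 m = 1.2213 mm


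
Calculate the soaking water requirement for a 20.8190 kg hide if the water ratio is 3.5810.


Formula: Water = hide_weight * ratio
Substituting: Water = 20.8190 * 3.5810
Result: 74.5528 kg


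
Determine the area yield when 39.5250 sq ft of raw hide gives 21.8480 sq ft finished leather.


Formula: Yield = finished / raw * 100
Substituting: Yield = 21.8480 / 39.5250 * 100
Result: 55.2764 %


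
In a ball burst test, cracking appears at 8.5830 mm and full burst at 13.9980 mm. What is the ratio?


Formula: Ratio = crack / burst
Substituting: Ratio = 8.5830 / 13.9980
Result: 0.6132


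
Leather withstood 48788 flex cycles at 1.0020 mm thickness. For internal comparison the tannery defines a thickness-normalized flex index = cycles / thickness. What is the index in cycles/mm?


Formula: Index = cycles / thickness
Substituting: Index = 48788 / 1.0020
Result: 48690.6188 cycles/mm


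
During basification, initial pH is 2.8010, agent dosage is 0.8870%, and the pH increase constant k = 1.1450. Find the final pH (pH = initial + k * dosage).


Formula: pH_final = pH_initial + k * base_pct
Substituting: pH_final = 2.8010 + 1.1450 * 0.8870
Result: 3.8166


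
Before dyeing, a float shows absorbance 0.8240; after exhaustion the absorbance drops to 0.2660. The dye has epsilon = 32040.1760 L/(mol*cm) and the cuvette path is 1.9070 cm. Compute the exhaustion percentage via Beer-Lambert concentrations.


c_initial = A_i / (epsilon * l) = 0.8240 / (32040.1760 * 1.9070) = 1.3486e-05 mol/L
c_final = A_f / (epsilon * l) = 0.2660 / (32040.1760 * 1.9070) = 4.3535e-06 mol/L
Exhaustion = (c_initial - c_final) / c_initial * 100 = (1.3486e-05 - 4.3535e-06) / 1.3486e-05 * 100 = 67.7184 %


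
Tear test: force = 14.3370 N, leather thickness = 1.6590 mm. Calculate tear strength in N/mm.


Formula: Tear strength = force / thickness
Substituting: Tear strength = 14.3370 / 1.6590
Result: 8.6420 N/mm


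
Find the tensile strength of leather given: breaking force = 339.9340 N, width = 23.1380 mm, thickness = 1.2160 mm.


Formula: TS = force / (width * thickness)
Substituting: TS = 339.9340 / (23.1380 * 1.2160)
Result: 12.0819 N/mm^2


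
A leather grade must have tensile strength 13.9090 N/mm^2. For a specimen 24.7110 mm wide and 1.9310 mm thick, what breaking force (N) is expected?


Formula: F = TS * w * t
Substituting: F = 13.9090 * 24.7110 * 1.9310
Result: 663.6949 N


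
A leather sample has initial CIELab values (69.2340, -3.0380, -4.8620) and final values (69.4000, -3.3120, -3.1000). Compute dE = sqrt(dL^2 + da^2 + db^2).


dL = 0.1660, da = -0.2740, db = 1.7620
dE = sqrt(0.1660^2 + (-0.2740)^2 + 1.7620^2) = 1.7909
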